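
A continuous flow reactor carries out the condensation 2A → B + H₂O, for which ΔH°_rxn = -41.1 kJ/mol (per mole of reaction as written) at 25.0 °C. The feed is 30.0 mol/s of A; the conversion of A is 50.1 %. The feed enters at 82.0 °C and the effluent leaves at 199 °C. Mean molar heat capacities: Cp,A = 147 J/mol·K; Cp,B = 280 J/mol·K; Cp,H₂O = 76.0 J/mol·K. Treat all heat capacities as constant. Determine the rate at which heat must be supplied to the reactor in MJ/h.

Extent of reaction ξ = 0.501 × 30.0 / 2 = 7.515 mol/s
Reaction term: ξ·ΔH°_rxn = 7.515 × -41.1 = -308.87 kJ/s
Sensible, feed 82.0→25 °C: -251.37 kJ/s
Outlet flows (mol/s): A 14.97, B 7.515, H₂O 7.515
Sensible, products 25→199 °C: 848.41 kJ/s
Q = ΔH = 288.18 kJ/s = 288.18 kW
Heat supplied = 1037.4 MJ/h

Q_in = 1040 MJ/h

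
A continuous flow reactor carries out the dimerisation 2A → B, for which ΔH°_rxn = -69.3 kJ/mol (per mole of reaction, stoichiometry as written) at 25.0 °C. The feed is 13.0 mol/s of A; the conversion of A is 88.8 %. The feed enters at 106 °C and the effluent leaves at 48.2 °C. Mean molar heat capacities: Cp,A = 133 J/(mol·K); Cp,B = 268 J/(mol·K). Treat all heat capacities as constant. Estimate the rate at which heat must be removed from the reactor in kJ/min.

Extent of reaction ξ = 0.888 × 13.0 / 2 = 5.772 mol/s
Reaction term: ξ·ΔH°_rxn = 5.772 × -69.3 = -400 kJ/s
Sensible, feed 106→25 °C: -140.05 kJ/s
Outlet flows (mol/s): A 1.456, B 5.772
Sensible, products 25→48.2 °C: 40.381 kJ/s
Q = ΔH = -499.67 kJ/s = -499.67 kW
Heat removed = 29980 kJ/min

Q_out = 30000 kJ/min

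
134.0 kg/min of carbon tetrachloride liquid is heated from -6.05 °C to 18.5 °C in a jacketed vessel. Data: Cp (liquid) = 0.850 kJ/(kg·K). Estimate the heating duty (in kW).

Q = ṁ·Cp·ΔT = 134.0 × 0.850 × (18.5 − -6.05) = 2796.2 kJ/min
Converting: 2796.2 / 60 s = 46.604 kW

Q = 46.6 kW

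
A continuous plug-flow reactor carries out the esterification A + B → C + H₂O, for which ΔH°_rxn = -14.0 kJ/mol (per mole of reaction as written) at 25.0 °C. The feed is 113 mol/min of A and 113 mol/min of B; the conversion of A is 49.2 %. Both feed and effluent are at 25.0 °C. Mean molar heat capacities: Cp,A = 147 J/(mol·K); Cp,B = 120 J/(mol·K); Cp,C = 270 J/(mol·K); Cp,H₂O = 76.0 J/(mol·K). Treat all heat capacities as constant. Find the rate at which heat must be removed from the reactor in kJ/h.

Q_out = 46700 kJ/h

Extent of reaction ξ = 0.492 × 113 = 55.596 mol/min
Reaction term: ξ·ΔH°_rxn = 55.596 × -14.0 = -778.34 kJ/min
Q = ΔH = -778.34 kJ/min = -12.972 kW
Heat removed = 46701 kJ/h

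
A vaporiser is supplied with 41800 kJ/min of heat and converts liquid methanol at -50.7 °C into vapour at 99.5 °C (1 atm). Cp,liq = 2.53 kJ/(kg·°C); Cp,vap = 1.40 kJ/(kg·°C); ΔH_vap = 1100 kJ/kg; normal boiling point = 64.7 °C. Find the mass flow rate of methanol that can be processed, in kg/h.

Δh = 2.53×(64.7−-50.7) + 1100 + 1.40×(99.5−64.7) = 1440.7 kJ/kg
Q = 41800 kJ/min = 696.67 kJ/s = 2.508e+06 kJ/h
ṁ = Q/Δh = 2.508e+06 / 1440.7 = 1740.8 kg/h

ṁ = 1740 kg/h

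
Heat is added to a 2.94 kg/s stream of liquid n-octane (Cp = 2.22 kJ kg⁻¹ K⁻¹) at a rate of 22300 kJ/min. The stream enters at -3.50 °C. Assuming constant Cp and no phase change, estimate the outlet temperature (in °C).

Q = 22300 kJ/min = 371.67 kJ/s
ΔT = Q/(ṁ·Cp) = 371.67/(2.94×2.22) = 56.945 K
T_out = -3.50 + 56.945 = 53.445 °C

T_out = 53.4 °C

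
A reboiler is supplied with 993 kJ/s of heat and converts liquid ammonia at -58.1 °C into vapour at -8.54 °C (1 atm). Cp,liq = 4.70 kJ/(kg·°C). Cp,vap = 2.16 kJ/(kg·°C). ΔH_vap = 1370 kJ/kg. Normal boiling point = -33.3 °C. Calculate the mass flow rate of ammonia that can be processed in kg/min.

ṁ = 38.7 kg/min

Δh = 4.70×(-33.3−-58.1) + 1370 + 2.16×(-8.54−-33.3) = 1540 kJ/kg
Q = 993 kJ/s = 993 kJ/s = 59580 kJ/min
ṁ = Q/Δh = 59580 / 1540 = 38.687 kg/min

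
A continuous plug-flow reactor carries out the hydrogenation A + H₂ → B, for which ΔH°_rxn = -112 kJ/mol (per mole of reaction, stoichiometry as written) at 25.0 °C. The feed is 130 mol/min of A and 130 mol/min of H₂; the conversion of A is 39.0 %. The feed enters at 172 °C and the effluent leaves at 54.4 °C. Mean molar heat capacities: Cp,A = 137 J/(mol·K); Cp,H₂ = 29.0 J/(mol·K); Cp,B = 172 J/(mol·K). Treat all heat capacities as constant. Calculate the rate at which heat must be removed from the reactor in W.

Q_out = 137000 W

Extent of reaction ξ = 0.390 × 130 = 50.7 mol/min
Reaction term: ξ·ΔH°_rxn = 50.7 × -112 = -5678.4 kJ/min
Sensible, feed 172→25 °C: -3172.3 kJ/min
Outlet flows (mol/min): A 79.3, H₂ 79.3, B 50.7
Sensible, products 25→54.4 °C: 643.4 kJ/min
Q = ΔH = -8207.3 kJ/min = -136.79 kW
Heat removed = 136790 W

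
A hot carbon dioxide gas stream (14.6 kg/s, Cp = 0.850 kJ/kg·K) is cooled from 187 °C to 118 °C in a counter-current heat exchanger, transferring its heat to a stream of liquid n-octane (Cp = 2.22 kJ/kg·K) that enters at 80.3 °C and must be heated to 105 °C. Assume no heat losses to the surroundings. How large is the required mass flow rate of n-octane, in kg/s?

Heat released by hot stream: Q = 14.6 × 0.850 × (187 − 118) = 856.29 kJ/s
Energy balance on cold side (adiabatic exchanger): Q = ṁ_c·Cp_c·(T_c,out − T_c,in)
ṁ_c = 856.29 / [2.22 × (105 − 80.3)] = 15.616 kg/s

ṁ_c = 15.6 kg/s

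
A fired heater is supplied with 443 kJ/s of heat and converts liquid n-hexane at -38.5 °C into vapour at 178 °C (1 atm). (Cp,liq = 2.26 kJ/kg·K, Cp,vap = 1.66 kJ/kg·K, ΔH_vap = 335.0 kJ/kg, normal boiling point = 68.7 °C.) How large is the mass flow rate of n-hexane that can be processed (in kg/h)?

Δh = 2.26×(68.7−-38.5) + 335.0 + 1.66×(178−68.7) = 758.71 kJ/kg
Q = 443 kJ/s = 443 kJ/s = 1.5948e+06 kJ/h
ṁ = Q/Δh = 1.5948e+06 / 758.71 = 2102 kg/h

ṁ = 2100 kg/h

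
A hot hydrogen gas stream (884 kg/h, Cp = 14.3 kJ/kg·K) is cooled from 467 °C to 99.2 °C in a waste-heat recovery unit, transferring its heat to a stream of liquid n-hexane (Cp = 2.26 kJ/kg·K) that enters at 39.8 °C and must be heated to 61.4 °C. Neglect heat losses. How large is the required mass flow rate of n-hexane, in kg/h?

ṁ_c = 95200 kg/h

Heat released by hot stream: Q = 884 × 14.3 × (467 − 99.2) = 4.6494e+06 kJ/h
Energy balance on cold side (adiabatic exchanger): Q = ṁ_c·Cp_c·(T_c,out − T_c,in)
ṁ_c = 4.6494e+06 / [2.26 × (61.4 − 39.8)] = 95244 kg/h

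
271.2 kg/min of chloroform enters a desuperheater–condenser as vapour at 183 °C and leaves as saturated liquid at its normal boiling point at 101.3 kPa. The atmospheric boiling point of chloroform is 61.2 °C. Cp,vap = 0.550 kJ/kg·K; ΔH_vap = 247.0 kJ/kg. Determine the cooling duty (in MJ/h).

vapour 183→61.2 °C: -66.99 kJ/kg
condensation at 61.2 °C: -247 kJ/kg
Δh = -66.99 + -247 = -313.99 kJ/kg
Q = ṁ·Δh = 271.2 kg/min × -313.99 kJ/kg = -85154 kJ/min
|Q| = 1419.2 kW = 5109.2 MJ/h

Q_c = 5110 MJ/h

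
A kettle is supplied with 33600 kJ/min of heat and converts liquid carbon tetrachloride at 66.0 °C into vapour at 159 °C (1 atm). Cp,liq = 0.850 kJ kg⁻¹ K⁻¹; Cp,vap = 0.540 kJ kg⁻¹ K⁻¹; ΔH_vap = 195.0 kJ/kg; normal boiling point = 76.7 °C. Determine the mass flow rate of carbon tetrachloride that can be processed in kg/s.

ṁ = 2.25 kg/s

Δh = 0.850×(76.7−66.0) + 195.0 + 0.540×(159−76.7) = 248.54 kJ/kg
Q = 33600 kJ/min = 560 kJ/s = 560 kJ/s
ṁ = Q/Δh = 560 / 248.54 = 2.2532 kg/s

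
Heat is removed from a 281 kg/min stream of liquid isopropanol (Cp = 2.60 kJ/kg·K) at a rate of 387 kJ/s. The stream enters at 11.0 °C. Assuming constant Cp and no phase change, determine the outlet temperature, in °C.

Q = 387 kJ/s = 23220 kJ/min
ΔT = Q/(ṁ·Cp) = 23220/(281×2.60) = 31.782 K
T_out = 11.0 − 31.782 = -20.782 °C

T_out = -20.8 °C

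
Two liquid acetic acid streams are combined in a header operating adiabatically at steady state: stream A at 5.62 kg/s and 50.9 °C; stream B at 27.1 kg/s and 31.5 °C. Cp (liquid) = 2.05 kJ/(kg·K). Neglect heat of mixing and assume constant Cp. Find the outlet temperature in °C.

T_out = 34.8 °C

Adiabatic, steady state ⇒ Σ ṁᵢCp,ᵢ(T_out − Tᵢ) = 0
Σ ṁᵢCp,ᵢTᵢ = 5.62×2.05×50.9 + 27.1×2.05×31.5 = 2336.4
Σ ṁᵢCp,ᵢ = 5.62×2.05 + 27.1×2.05 = 67.076
T_out = 2336.4 / 67.076 = 34.832 °C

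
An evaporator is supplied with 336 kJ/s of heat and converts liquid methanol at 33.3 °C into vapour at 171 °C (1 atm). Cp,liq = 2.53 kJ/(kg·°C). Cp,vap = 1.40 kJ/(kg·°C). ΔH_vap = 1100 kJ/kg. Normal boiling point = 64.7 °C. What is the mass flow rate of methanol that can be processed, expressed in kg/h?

Δh = 2.53×(64.7−33.3) + 1100 + 1.40×(171−64.7) = 1328.3 kJ/kg
Q = 336 kJ/s = 336 kJ/s = 1.2096e+06 kJ/h
ṁ = Q/Δh = 1.2096e+06 / 1328.3 = 910.66 kg/h

ṁ = 911 kg/h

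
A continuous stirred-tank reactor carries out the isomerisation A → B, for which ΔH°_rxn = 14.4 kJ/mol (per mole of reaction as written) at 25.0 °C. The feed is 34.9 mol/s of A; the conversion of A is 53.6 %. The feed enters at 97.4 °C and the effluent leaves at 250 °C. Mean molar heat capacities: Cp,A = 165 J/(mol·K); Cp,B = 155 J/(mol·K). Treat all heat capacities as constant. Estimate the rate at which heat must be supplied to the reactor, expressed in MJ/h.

Q_in = 3980 MJ/h

Extent of reaction ξ = 0.536 × 34.9 = 18.706 mol/s
Reaction term: ξ·ΔH°_rxn = 18.706 × 14.4 = 269.37 kJ/s
Sensible, feed 97.4→25 °C: -416.92 kJ/s
Outlet flows (mol/s): A 16.194, B 18.706
Sensible, products 25→250 °C: 1253.6 kJ/s
Q = ΔH = 1106 kJ/s = 1106 kW
Heat supplied = 3981.7 MJ/h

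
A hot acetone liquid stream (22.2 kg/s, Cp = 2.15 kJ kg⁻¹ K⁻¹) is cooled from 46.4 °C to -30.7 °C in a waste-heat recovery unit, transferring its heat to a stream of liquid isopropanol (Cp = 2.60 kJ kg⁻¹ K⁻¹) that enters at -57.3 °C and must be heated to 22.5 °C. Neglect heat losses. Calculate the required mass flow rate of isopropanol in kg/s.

ṁ_c = 17.7 kg/s

Heat released by hot stream: Q = 22.2 × 2.15 × (46.4 − -30.7) = 3680 kJ/s
Energy balance on cold side (adiabatic exchanger): Q = ṁ_c·Cp_c·(T_c,out − T_c,in)
ṁ_c = 3680 / [2.60 × (22.5 − -57.3)] = 17.737 kg/s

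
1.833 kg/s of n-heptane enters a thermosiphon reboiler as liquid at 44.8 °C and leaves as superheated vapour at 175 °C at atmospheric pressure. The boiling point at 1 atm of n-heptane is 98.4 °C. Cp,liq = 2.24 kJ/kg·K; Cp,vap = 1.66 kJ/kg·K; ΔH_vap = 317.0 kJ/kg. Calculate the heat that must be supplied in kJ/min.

liquid 44.8→98.4 °C: 120.06 kJ/kg
vaporisation at 98.4 °C: 317 kJ/kg
vapour 98.4→175 °C: 127.16 kJ/kg
Δh = 120.06 + 317 + 127.16 = 564.22 kJ/kg
Q = ṁ·Δh = 1.833 kg/s × 564.22 kJ/kg = 1034.2 kJ/s
|Q| = 1034.2 kW = 62053 kJ/min

Q = 62100 kJ/min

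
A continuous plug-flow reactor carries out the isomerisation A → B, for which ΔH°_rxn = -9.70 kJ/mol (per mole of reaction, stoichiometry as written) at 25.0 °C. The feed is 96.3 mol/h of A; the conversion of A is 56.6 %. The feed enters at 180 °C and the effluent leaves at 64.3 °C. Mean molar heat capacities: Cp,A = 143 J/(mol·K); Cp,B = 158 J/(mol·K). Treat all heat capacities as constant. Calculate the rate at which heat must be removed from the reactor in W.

Q_out = 581 W

Extent of reaction ξ = 0.566 × 96.3 = 54.506 mol/h
Reaction term: ξ·ΔH°_rxn = 54.506 × -9.70 = -528.71 kJ/h
Sensible, feed 180→25 °C: -2134.5 kJ/h
Outlet flows (mol/h): A 41.794, B 54.506
Sensible, products 25→64.3 °C: 573.33 kJ/h
Q = ΔH = -2089.9 kJ/h = -0.58052 kW
Heat removed = 580.52 W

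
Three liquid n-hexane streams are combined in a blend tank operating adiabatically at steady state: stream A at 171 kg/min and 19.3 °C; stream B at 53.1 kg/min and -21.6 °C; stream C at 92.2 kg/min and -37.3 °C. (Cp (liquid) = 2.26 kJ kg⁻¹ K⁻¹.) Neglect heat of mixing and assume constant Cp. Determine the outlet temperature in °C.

T_out = -4.06 °C

No heat crosses the boundary, so H_out = H_in.
Σ ṁᵢCp,ᵢTᵢ = 171×2.26×19.3 + 53.1×2.26×-21.6 + 92.2×2.26×-37.3 = -2905.7
Σ ṁᵢCp,ᵢ = 171×2.26 + 53.1×2.26 + 92.2×2.26 = 714.84
T_out = -2905.7 / 714.84 = -4.0649 °C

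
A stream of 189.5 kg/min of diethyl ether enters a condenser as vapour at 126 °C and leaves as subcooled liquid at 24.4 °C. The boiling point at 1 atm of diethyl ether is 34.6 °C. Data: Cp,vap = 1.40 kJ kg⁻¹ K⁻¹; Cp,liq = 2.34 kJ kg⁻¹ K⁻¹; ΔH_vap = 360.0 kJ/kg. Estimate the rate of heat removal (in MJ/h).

vapour 126→34.6 °C: -127.96 kJ/kg
condensation at 34.6 °C: -360 kJ/kg
liquid 34.6→24.4 °C: -23.868 kJ/kg
Δh = -127.96 + -360 + -23.868 = -511.83 kJ/kg
Q = ṁ·Δh = 189.5 kg/min × -511.83 kJ/kg = -96991 kJ/min
|Q| = 1616.5 kW = 5819.5 MJ/h

Q_c = 5820 MJ/h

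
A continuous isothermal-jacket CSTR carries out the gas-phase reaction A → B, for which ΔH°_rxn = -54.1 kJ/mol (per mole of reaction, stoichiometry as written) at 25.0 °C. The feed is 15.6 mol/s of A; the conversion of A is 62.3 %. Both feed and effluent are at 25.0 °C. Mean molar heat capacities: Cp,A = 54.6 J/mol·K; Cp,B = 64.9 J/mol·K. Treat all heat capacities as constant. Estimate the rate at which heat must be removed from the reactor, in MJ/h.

Q_out = 1890 MJ/h

Extent of reaction ξ = 0.623 × 15.6 = 9.7188 mol/s
Reaction term: ξ·ΔH°_rxn = 9.7188 × -54.1 = -525.79 kJ/s
Q = ΔH = -525.79 kJ/s = -525.79 kW
Heat removed = 1892.8 MJ/h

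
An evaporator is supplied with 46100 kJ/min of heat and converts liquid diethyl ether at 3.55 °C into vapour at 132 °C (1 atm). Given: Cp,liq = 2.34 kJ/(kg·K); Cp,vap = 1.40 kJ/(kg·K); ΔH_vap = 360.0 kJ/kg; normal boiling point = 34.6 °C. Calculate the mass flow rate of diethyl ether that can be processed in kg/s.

Δh = 2.34×(34.6−3.55) + 360.0 + 1.40×(132−34.6) = 569.02 kJ/kg
Q = 46100 kJ/min = 768.33 kJ/s = 768.33 kJ/s
ṁ = Q/Δh = 768.33 / 569.02 = 1.3503 kg/s

ṁ = 1.35 kg/s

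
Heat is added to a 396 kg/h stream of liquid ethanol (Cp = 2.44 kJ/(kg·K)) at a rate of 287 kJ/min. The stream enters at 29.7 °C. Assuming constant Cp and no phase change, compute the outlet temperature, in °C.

T_out = 47.5 °C

Q = 287 kJ/min = 17220 kJ/h
ΔT = Q/(ṁ·Cp) = 17220/(396×2.44) = 17.822 K
T_out = 29.7 + 17.822 = 47.522 °C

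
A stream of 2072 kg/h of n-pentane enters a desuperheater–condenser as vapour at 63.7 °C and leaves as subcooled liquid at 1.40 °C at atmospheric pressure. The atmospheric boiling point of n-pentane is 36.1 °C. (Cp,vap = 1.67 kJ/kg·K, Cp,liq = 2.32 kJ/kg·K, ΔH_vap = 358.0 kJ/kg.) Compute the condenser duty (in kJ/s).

Q_c = 279 kJ/s

vapour 63.7→36.1 °C: -46.092 kJ/kg
condensation at 36.1 °C: -358 kJ/kg
liquid 36.1→1.40 °C: -80.504 kJ/kg
Δh = -46.092 + -358 + -80.504 = -484.6 kJ/kg
Q = ṁ·Δh = 2072 kg/h × -484.6 kJ/kg = -1.0041e+06 kJ/h
|Q| = 278.91 kW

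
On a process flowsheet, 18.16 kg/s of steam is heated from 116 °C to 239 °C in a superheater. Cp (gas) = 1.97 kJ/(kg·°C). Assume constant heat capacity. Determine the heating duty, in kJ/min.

Q = ṁ·Cp·ΔT = 18.16 × 1.97 × (239 − 116) = 4400.3 kJ/s
Heating duty = 264020 kJ/min

Q = 264000 kJ/min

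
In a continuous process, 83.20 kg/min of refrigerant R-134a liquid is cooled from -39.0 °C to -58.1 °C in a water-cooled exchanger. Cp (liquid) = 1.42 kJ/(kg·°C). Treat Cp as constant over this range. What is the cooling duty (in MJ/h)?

Q_c = 135 MJ/h

Q = ṁ·Cp·ΔT = 83.20 × 1.42 × (-58.1 − -39.0) = -2256.6 kJ/min
Converting: 2256.6 / 60 s = 37.609 kW
Cooling duty = 135.39 MJ/h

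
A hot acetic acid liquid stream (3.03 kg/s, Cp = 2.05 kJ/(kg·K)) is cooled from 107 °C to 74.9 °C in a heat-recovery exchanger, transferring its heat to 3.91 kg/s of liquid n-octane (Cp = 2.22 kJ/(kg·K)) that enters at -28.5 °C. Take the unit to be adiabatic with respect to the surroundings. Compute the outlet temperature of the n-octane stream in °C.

T_c,out = -5.53 °C

Heat released by hot stream: Q = 3.03 × 2.05 × (107 − 74.9) = 199.39 kJ/s
Energy balance on cold side (adiabatic exchanger): Q = ṁ_c·Cp_c·(T_c,out − T_c,in)
T_c,out = -28.5 + 199.39/(3.91 × 2.22) = -5.5294 °C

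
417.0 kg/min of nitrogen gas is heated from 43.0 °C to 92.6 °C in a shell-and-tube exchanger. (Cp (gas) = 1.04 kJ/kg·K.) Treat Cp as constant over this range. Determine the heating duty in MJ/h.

Q = 1290 MJ/h

Q = ṁ·Cp·ΔT = 417.0 × 1.04 × (92.6 − 43.0) = 21511 kJ/min
Converting: 21511 / 60 s = 358.51 kW
Heating duty = 1290.6 MJ/h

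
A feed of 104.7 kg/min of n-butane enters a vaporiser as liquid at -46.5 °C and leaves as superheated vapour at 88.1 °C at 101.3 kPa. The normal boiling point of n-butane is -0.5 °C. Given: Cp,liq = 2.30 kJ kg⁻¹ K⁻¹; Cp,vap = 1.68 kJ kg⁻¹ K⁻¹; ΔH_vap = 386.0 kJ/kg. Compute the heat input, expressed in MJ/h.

Q = 4020 MJ/h

liquid -46.5→-0.5 °C: 105.8 kJ/kg
vaporisation at -0.5 °C: 386 kJ/kg
vapour -0.5→88.1 °C: 148.85 kJ/kg
Δh = 105.8 + 386 + 148.85 = 640.65 kJ/kg
Q = ṁ·Δh = 104.7 kg/min × 640.65 kJ/kg = 67076 kJ/min
|Q| = 1117.9 kW = 4024.6 MJ/h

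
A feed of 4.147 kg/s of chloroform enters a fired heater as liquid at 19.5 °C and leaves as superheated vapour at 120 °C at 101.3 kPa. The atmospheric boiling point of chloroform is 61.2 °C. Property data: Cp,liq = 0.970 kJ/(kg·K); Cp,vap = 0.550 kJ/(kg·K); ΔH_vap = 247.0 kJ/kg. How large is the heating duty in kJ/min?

Q = 79600 kJ/min

liquid 19.5→61.2 °C: 40.449 kJ/kg
vaporisation at 61.2 °C: 247 kJ/kg
vapour 61.2→120 °C: 32.34 kJ/kg
Δh = 40.449 + 247 + 32.34 = 319.79 kJ/kg
Q = ṁ·Δh = 4.147 kg/s × 319.79 kJ/kg = 1326.2 kJ/s
|Q| = 1326.2 kW = 79570 kJ/min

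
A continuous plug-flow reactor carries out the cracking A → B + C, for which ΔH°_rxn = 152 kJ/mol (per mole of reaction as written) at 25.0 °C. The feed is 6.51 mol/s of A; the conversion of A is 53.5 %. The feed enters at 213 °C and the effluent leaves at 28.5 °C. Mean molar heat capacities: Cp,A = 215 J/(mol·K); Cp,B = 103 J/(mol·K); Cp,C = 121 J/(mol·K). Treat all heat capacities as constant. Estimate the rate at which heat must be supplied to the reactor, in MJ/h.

Q_in = 977 MJ/h

Extent of reaction ξ = 0.535 × 6.51 = 3.4829 mol/s
Reaction term: ξ·ΔH°_rxn = 3.4829 × 152 = 529.39 kJ/s
Sensible, feed 213→25 °C: -263.13 kJ/s
Outlet flows (mol/s): A 3.0271, B 3.4829, C 3.4829
Sensible, products 25→28.5 °C: 5.0085 kJ/s
Q = ΔH = 271.27 kJ/s = 271.27 kW
Heat supplied = 976.56 MJ/h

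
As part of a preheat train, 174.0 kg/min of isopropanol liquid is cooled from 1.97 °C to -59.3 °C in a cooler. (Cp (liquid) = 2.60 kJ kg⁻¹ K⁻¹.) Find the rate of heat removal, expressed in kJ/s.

Q_c = 462 kJ/s

Q = ṁ·Cp·ΔT = 174.0 × 2.60 × (-59.3 − 1.97) = -27719 kJ/min
Converting: 27719 / 60 s = 461.98 kW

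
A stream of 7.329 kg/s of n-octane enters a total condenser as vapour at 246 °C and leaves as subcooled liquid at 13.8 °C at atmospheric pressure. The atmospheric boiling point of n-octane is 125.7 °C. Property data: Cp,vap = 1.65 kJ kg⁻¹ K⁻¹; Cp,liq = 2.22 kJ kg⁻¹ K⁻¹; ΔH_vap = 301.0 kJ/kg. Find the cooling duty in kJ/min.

vapour 246→125.7 °C: -198.49 kJ/kg
condensation at 125.7 °C: -301 kJ/kg
liquid 125.7→13.8 °C: -248.42 kJ/kg
Δh = -198.49 + -301 + -248.42 = -747.91 kJ/kg
Q = ṁ·Δh = 7.329 kg/s × -747.91 kJ/kg = -5481.5 kJ/s
|Q| = 5481.5 kW = 328890 kJ/min

Q_c = 329000 kJ/min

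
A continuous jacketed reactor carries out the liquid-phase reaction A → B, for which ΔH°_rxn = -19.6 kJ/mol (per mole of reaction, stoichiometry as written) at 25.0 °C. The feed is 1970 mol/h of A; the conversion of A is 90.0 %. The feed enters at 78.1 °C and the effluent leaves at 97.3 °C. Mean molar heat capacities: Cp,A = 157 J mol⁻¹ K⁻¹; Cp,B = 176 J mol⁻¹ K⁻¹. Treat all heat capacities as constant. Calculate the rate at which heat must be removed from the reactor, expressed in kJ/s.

Extent of reaction ξ = 0.900 × 1970 = 1773 mol/h
Reaction term: ξ·ΔH°_rxn = 1773 × -19.6 = -34751 kJ/h
Sensible, feed 78.1→25 °C: -16423 kJ/h
Outlet flows (mol/h): A 197, B 1773
Sensible, products 25→97.3 °C: 24797 kJ/h
Q = ΔH = -26377 kJ/h = -7.3269 kW
Heat removed = 7.3269 kJ/s

Q_out = 7.33 kJ/s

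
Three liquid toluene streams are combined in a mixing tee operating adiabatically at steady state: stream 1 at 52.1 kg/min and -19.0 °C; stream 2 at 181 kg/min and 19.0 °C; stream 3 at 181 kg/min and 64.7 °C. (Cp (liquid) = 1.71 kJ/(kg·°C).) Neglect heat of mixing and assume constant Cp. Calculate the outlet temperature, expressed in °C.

Adiabatic, steady state ⇒ Σ ṁᵢCp,ᵢ(T_out − Tᵢ) = 0
Σ ṁᵢCp,ᵢTᵢ = 52.1×1.71×-19.0 + 181×1.71×19.0 + 181×1.71×64.7 = 24213
Σ ṁᵢCp,ᵢ = 52.1×1.71 + 181×1.71 + 181×1.71 = 708.11
T_out = 24213 / 708.11 = 34.194 °C

T_out = 34.2 °C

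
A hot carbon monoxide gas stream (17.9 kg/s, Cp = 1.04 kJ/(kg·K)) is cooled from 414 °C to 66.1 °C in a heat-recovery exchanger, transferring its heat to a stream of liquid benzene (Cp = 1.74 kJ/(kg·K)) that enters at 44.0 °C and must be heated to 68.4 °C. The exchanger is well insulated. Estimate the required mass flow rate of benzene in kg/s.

ṁ_c = 153 kg/s

Heat released by hot stream: Q = 17.9 × 1.04 × (414 − 66.1) = 6476.5 kJ/s
Energy balance on cold side (adiabatic exchanger): Q = ṁ_c·Cp_c·(T_c,out − T_c,in)
ṁ_c = 6476.5 / [1.74 × (68.4 − 44.0)] = 152.55 kg/s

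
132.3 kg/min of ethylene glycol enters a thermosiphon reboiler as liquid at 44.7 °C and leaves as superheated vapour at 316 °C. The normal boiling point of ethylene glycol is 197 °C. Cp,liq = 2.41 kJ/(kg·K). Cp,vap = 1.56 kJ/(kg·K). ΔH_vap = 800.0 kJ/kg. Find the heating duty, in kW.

liquid 44.7→197 °C: 367.04 kJ/kg
vaporisation at 197 °C: 800 kJ/kg
vapour 197→316 °C: 185.64 kJ/kg
Δh = 367.04 + 800 + 185.64 = 1352.7 kJ/kg
Q = ṁ·Δh = 132.3 kg/min × 1352.7 kJ/kg = 178960 kJ/min
|Q| = 2982.7 kW

Q = 2980 kW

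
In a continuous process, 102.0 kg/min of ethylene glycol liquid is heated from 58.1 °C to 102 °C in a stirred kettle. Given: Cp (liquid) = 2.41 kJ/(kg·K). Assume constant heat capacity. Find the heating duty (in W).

Q = ṁ·Cp·ΔT = 102.0 × 2.41 × (102 − 58.1) = 10791 kJ/min
Converting: 10791 / 60 s = 179.86 kW
Heating duty = 179860 W

Q = 180000 W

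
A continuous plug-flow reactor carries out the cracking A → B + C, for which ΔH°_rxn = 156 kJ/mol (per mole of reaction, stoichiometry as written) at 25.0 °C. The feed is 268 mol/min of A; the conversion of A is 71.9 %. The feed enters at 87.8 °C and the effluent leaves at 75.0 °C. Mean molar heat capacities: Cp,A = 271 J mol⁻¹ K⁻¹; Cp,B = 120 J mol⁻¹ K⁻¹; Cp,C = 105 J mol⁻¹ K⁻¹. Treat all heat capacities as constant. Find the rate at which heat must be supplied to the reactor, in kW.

Q_in = 478 kW

Extent of reaction ξ = 0.719 × 268 = 192.69 mol/min
Reaction term: ξ·ΔH°_rxn = 192.69 × 156 = 30060 kJ/min
Sensible, feed 87.8→25 °C: -4561 kJ/min
Outlet flows (mol/min): A 75.308, B 192.69, C 192.69
Sensible, products 25→75.0 °C: 3188.2 kJ/min
Q = ΔH = 28687 kJ/min = 478.12 kW
Heat supplied = 478.12 kW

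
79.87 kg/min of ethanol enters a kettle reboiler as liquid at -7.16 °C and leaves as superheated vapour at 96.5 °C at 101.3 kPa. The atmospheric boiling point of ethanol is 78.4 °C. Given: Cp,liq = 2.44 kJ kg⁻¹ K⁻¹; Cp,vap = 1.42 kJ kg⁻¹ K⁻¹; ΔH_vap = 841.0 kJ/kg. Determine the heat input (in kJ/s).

Q = 1430 kJ/s

liquid -7.16→78.4 °C: 208.77 kJ/kg
vaporisation at 78.4 °C: 841 kJ/kg
vapour 78.4→96.5 °C: 25.702 kJ/kg
Δh = 208.77 + 841 + 25.702 = 1075.5 kJ/kg
Q = ṁ·Δh = 79.87 kg/min × 1075.5 kJ/kg = 85898 kJ/min
|Q| = 1431.6 kW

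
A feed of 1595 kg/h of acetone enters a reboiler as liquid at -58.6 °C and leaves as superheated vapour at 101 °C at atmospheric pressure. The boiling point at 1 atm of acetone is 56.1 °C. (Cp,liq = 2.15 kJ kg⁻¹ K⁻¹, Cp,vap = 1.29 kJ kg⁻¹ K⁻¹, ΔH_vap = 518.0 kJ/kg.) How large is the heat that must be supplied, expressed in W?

liquid -58.6→56.1 °C: 246.6 kJ/kg
vaporisation at 56.1 °C: 518 kJ/kg
vapour 56.1→101 °C: 57.921 kJ/kg
Δh = 246.6 + 518 + 57.921 = 822.53 kJ/kg
Q = ṁ·Δh = 1595 kg/h × 822.53 kJ/kg = 1.3119e+06 kJ/h
|Q| = 364.42 kW = 364420 W

Q = 364000 W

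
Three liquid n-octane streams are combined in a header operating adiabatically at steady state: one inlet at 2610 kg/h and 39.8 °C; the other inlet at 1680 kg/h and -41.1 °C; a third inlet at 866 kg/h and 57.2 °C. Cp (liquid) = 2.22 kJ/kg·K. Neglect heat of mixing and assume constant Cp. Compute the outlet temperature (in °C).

No heat crosses the boundary, so H_out = H_in.
Σ ṁᵢCp,ᵢTᵢ = 2610×2.22×39.8 + 1680×2.22×-41.1 + 866×2.22×57.2 = 187290
Σ ṁᵢCp,ᵢ = 2610×2.22 + 1680×2.22 + 866×2.22 = 11446
T_out = 187290 / 11446 = 16.363 °C

T_out = 16.4 °C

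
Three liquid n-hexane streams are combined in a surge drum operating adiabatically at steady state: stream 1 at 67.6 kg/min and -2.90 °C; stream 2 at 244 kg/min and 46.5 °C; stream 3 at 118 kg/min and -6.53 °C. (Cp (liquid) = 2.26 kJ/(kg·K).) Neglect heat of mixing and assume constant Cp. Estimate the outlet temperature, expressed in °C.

No heat crosses the boundary, so H_out = H_in.
T_out = Σ ṁᵢCp,ᵢTᵢ / Σ ṁᵢCp,ᵢ
      = 23457 / 970.9 = 24.161 °C

T_out = 24.2 °C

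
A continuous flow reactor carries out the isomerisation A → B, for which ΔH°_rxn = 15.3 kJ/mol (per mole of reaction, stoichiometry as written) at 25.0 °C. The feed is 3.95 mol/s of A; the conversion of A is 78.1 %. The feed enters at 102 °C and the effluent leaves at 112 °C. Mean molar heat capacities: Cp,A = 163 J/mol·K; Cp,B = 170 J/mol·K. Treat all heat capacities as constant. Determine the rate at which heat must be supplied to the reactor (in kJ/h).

Extent of reaction ξ = 0.781 × 3.95 = 3.085 mol/s
Reaction term: ξ·ΔH°_rxn = 3.085 × 15.3 = 47.2 kJ/s
Sensible, feed 102→25 °C: -49.576 kJ/s
Outlet flows (mol/s): A 0.86505, B 3.085
Sensible, products 25→112 °C: 57.894 kJ/s
Q = ΔH = 55.517 kJ/s = 55.517 kW
Heat supplied = 199860 kJ/h

Q_in = 200000 kJ/h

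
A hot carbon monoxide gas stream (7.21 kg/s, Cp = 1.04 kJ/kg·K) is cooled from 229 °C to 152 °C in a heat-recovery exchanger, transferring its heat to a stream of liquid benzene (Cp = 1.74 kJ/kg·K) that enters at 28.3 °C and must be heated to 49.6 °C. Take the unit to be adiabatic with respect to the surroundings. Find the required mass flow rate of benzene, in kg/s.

Heat released by hot stream: Q = 7.21 × 1.04 × (229 − 152) = 577.38 kJ/s
Energy balance on cold side (adiabatic exchanger): Q = ṁ_c·Cp_c·(T_c,out − T_c,in)
ṁ_c = 577.38 / [1.74 × (49.6 − 28.3)] = 15.579 kg/s

ṁ_c = 15.6 kg/s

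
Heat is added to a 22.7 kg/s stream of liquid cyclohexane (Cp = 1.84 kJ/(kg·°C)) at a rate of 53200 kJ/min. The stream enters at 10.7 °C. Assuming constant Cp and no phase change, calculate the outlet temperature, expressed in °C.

Q = 53200 kJ/min = 886.67 kJ/s
ΔT = Q/(ṁ·Cp) = 886.67/(22.7×1.84) = 21.228 K
T_out = 10.7 + 21.228 = 31.928 °C

T_out = 31.9 °C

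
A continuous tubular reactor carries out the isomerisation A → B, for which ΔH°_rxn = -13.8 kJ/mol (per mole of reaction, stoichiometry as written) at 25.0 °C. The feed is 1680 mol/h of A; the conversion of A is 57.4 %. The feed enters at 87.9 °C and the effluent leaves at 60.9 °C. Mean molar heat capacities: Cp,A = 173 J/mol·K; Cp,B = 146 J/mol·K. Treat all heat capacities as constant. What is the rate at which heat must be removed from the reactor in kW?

Extent of reaction ξ = 0.574 × 1680 = 964.32 mol/h
Reaction term: ξ·ΔH°_rxn = 964.32 × -13.8 = -13308 kJ/h
Sensible, feed 87.9→25 °C: -18281 kJ/h
Outlet flows (mol/h): A 715.68, B 964.32
Sensible, products 25→60.9 °C: 9499.3 kJ/h
Q = ΔH = -22090 kJ/h = -6.136 kW
Heat removed = 6.136 kW

Q_out = 6.14 kW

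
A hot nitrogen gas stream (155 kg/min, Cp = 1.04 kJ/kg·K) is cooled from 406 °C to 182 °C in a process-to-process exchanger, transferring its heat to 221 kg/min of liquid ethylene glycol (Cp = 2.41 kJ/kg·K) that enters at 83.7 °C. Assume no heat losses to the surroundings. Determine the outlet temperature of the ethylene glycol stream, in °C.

Heat released by hot stream: Q = 155 × 1.04 × (406 − 182) = 36109 kJ/min
Energy balance on cold side (adiabatic exchanger): Q = ṁ_c·Cp_c·(T_c,out − T_c,in)
T_c,out = 83.7 + 36109/(221 × 2.41) = 151.5 °C

T_c,out = 151 °C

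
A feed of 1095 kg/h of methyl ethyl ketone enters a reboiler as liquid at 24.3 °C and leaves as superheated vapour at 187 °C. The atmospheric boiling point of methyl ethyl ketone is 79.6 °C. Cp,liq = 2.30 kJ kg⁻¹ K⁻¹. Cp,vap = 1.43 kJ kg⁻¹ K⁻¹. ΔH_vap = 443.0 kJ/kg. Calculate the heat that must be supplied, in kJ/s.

Q = 220 kJ/s

liquid 24.3→79.6 °C: 127.19 kJ/kg
vaporisation at 79.6 °C: 443 kJ/kg
vapour 79.6→187 °C: 153.58 kJ/kg
Δh = 127.19 + 443 + 153.58 = 723.77 kJ/kg
Q = ṁ·Δh = 1095 kg/h × 723.77 kJ/kg = 792530 kJ/h
|Q| = 220.15 kW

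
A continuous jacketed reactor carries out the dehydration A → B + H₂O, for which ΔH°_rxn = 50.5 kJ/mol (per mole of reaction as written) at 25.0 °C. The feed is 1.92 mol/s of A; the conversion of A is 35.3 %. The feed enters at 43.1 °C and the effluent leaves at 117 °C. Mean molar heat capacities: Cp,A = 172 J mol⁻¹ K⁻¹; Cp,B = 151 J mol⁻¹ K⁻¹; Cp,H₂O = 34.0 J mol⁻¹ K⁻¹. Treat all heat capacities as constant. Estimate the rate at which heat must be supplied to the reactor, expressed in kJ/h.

Extent of reaction ξ = 0.353 × 1.92 = 0.67776 mol/s
Reaction term: ξ·ΔH°_rxn = 0.67776 × 50.5 = 34.227 kJ/s
Sensible, feed 43.1→25 °C: -5.9773 kJ/s
Outlet flows (mol/s): A 1.2422, B 0.67776, H₂O 0.67776
Sensible, products 25→117 °C: 31.193 kJ/s
Q = ΔH = 59.442 kJ/s = 59.442 kW
Heat supplied = 213990 kJ/h

Q_in = 214000 kJ/h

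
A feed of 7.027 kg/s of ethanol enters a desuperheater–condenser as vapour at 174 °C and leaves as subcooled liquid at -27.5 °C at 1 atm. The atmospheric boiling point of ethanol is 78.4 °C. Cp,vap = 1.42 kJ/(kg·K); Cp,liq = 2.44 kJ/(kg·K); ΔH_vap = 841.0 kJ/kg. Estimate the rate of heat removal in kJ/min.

vapour 174→78.4 °C: -135.75 kJ/kg
condensation at 78.4 °C: -841 kJ/kg
liquid 78.4→-27.5 °C: -258.4 kJ/kg
Δh = -135.75 + -841 + -258.4 = -1235.1 kJ/kg
Q = ṁ·Δh = 7.027 kg/s × -1235.1 kJ/kg = -8679.4 kJ/s
|Q| = 8679.4 kW = 520760 kJ/min

Q_c = 521000 kJ/min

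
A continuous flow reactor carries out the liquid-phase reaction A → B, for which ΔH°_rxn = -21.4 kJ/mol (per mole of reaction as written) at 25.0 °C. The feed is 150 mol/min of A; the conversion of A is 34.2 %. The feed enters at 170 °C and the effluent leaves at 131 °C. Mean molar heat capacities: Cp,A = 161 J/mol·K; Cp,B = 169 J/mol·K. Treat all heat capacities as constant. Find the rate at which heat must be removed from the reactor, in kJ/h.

Q_out = 120000 kJ/h

Extent of reaction ξ = 0.342 × 150 = 51.3 mol/min
Reaction term: ξ·ΔH°_rxn = 51.3 × -21.4 = -1097.8 kJ/min
Sensible, feed 170→25 °C: -3501.8 kJ/min
Outlet flows (mol/min): A 98.7, B 51.3
Sensible, products 25→131 °C: 2603.4 kJ/min
Q = ΔH = -1996.2 kJ/min = -33.269 kW
Heat removed = 119770 kJ/h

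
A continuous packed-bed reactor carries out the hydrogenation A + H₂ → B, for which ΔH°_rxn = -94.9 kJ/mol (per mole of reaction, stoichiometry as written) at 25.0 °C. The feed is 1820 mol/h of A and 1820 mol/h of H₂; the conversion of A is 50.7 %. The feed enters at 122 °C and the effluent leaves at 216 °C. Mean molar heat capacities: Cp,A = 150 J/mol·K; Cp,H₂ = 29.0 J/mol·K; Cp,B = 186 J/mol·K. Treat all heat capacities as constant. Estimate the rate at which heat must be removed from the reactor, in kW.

Q_out = 15.5 kW

Extent of reaction ξ = 0.507 × 1820 = 922.74 mol/h
Reaction term: ξ·ΔH°_rxn = 922.74 × -94.9 = -87568 kJ/h
Sensible, feed 122→25 °C: -31601 kJ/h
Outlet flows (mol/h): A 897.26, H₂ 897.26, B 922.74
Sensible, products 25→216 °C: 63458 kJ/h
Q = ΔH = -55711 kJ/h = -15.475 kW
Heat removed = 15.475 kW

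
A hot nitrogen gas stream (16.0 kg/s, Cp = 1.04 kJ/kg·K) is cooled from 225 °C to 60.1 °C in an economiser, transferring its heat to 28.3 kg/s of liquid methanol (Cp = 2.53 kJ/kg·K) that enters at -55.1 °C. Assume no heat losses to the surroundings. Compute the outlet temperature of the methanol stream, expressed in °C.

Heat released by hot stream: Q = 16.0 × 1.04 × (225 − 60.1) = 2743.9 kJ/s
Energy balance on cold side (adiabatic exchanger): Q = ṁ_c·Cp_c·(T_c,out − T_c,in)
T_c,out = -55.1 + 2743.9/(28.3 × 2.53) = -16.776 °C

T_c,out = -16.8 °C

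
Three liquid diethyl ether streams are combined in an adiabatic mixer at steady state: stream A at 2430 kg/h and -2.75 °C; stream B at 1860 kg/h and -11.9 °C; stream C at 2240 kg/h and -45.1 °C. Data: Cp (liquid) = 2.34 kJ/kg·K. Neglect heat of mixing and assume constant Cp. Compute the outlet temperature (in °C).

T_out = -19.9 °C

Adiabatic, steady state ⇒ Σ ṁᵢCp,ᵢ(T_out − Tᵢ) = 0
Σ ṁᵢCp,ᵢTᵢ = 2430×2.34×-2.75 + 1860×2.34×-11.9 + 2240×2.34×-45.1 = -303830
Σ ṁᵢCp,ᵢ = 2430×2.34 + 1860×2.34 + 2240×2.34 = 15280
T_out = -303830 / 15280 = -19.884 °C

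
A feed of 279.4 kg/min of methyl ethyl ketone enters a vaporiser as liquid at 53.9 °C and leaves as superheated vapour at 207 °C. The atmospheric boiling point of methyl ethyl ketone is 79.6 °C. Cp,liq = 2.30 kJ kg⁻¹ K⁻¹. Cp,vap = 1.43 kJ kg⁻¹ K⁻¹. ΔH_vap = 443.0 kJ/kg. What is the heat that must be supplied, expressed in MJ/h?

liquid 53.9→79.6 °C: 59.11 kJ/kg
vaporisation at 79.6 °C: 443 kJ/kg
vapour 79.6→207 °C: 182.18 kJ/kg
Δh = 59.11 + 443 + 182.18 = 684.29 kJ/kg
Q = ṁ·Δh = 279.4 kg/min × 684.29 kJ/kg = 191190 kJ/min
|Q| = 3186.5 kW = 11471 MJ/h

Q = 11500 MJ/h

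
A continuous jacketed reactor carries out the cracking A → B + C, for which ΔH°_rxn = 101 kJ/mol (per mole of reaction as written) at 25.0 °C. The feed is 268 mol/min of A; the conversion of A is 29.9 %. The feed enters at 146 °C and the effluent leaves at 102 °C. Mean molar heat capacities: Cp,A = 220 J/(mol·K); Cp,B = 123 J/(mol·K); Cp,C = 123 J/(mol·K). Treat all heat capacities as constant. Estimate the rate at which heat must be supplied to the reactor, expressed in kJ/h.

Extent of reaction ξ = 0.299 × 268 = 80.132 mol/min
Reaction term: ξ·ΔH°_rxn = 80.132 × 101 = 8093.3 kJ/min
Sensible, feed 146→25 °C: -7134.2 kJ/min
Outlet flows (mol/min): A 187.87, B 80.132, C 80.132
Sensible, products 25→102 °C: 4700.3 kJ/min
Q = ΔH = 5659.5 kJ/min = 94.325 kW
Heat supplied = 339570 kJ/h

Q_in = 340000 kJ/h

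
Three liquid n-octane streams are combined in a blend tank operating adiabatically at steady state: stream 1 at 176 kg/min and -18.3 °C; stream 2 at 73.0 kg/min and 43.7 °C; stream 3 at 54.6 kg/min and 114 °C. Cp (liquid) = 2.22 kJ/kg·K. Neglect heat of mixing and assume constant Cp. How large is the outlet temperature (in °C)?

Energy balance with Q = 0: Σ ṁᵢCp,ᵢ(T_out − Tᵢ) = 0
T_out = Σ ṁᵢCp,ᵢTᵢ / Σ ṁᵢCp,ᵢ
      = 13750 / 673.99 = 20.401 °C

T_out = 20.4 °C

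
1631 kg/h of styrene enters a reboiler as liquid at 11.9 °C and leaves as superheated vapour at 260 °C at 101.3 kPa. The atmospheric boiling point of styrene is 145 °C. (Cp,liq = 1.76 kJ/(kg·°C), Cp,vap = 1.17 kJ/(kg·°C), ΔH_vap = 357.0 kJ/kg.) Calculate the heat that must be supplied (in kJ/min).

liquid 11.9→145 °C: 234.26 kJ/kg
vaporisation at 145 °C: 357 kJ/kg
vapour 145→260 °C: 134.55 kJ/kg
Δh = 234.26 + 357 + 134.55 = 725.81 kJ/kg
Q = ṁ·Δh = 1631 kg/h × 725.81 kJ/kg = 1.1838e+06 kJ/h
|Q| = 328.83 kW = 19730 kJ/min

Q = 19700 kJ/min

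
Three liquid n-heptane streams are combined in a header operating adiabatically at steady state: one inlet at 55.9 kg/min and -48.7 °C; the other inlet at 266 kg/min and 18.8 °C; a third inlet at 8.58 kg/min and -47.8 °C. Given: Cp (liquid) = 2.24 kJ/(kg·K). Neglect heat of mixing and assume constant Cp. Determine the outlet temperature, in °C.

No heat crosses the boundary, so H_out = H_in.
T_out = Σ ṁᵢCp,ᵢTᵢ / Σ ṁᵢCp,ᵢ
      = 4185.1 / 740.28 = 5.6534 °C

T_out = 5.65 °C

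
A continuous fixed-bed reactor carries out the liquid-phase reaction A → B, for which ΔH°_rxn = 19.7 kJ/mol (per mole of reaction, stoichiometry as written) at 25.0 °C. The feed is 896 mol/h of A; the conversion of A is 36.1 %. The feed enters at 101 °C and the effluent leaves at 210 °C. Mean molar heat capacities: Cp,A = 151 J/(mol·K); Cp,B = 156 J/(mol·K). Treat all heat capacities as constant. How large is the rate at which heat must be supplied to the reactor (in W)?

Q_in = 5950 W

Extent of reaction ξ = 0.361 × 896 = 323.46 mol/h
Reaction term: ξ·ΔH°_rxn = 323.46 × 19.7 = 6372.1 kJ/h
Sensible, feed 101→25 °C: -10282 kJ/h
Outlet flows (mol/h): A 572.54, B 323.46
Sensible, products 25→210 °C: 25329 kJ/h
Q = ΔH = 21419 kJ/h = 5.9496 kW
Heat supplied = 5949.6 W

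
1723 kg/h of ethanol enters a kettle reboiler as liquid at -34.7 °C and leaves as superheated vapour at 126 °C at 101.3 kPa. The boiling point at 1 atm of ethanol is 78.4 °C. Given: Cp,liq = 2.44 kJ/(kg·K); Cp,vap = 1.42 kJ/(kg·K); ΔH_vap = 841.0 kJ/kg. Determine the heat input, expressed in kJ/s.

liquid -34.7→78.4 °C: 275.96 kJ/kg
vaporisation at 78.4 °C: 841 kJ/kg
vapour 78.4→126 °C: 67.592 kJ/kg
Δh = 275.96 + 841 + 67.592 = 1184.6 kJ/kg
Q = ṁ·Δh = 1723 kg/h × 1184.6 kJ/kg = 2.041e+06 kJ/h
|Q| = 566.94 kW

Q = 567 kJ/s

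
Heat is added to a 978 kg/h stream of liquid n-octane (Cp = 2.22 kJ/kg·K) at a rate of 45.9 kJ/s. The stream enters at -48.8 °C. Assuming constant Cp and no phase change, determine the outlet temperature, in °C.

T_out = 27.3 °C

Q = 45.9 kJ/s = 165240 kJ/h
ΔT = Q/(ṁ·Cp) = 165240/(978×2.22) = 76.107 K
T_out = -48.8 + 76.107 = 27.307 °C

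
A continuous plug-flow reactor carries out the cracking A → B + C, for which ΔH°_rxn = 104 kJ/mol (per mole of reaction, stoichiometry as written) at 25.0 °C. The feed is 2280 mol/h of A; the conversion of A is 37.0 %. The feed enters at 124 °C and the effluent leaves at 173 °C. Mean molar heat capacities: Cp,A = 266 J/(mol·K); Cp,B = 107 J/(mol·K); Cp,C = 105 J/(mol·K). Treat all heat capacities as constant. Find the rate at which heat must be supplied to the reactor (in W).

Q_in = 30800 W

Extent of reaction ξ = 0.370 × 2280 = 843.6 mol/h
Reaction term: ξ·ΔH°_rxn = 843.6 × 104 = 87734 kJ/h
Sensible, feed 124→25 °C: -60042 kJ/h
Outlet flows (mol/h): A 1436.4, B 843.6, C 843.6
Sensible, products 25→173 °C: 83017 kJ/h
Q = ΔH = 110710 kJ/h = 30.753 kW
Heat supplied = 30753 W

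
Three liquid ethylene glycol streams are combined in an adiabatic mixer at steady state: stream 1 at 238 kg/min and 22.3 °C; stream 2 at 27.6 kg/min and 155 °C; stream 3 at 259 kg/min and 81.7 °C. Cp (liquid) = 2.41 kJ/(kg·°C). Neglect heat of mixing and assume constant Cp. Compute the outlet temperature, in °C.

Energy balance with Q = 0: Σ ṁᵢCp,ᵢ(T_out − Tᵢ) = 0
Σ ṁᵢCp,ᵢTᵢ = 238×2.41×22.3 + 27.6×2.41×155 + 259×2.41×81.7 = 74097
Σ ṁᵢCp,ᵢ = 238×2.41 + 27.6×2.41 + 259×2.41 = 1264.3
T_out = 74097 / 1264.3 = 58.608 °C

T_out = 58.6 °C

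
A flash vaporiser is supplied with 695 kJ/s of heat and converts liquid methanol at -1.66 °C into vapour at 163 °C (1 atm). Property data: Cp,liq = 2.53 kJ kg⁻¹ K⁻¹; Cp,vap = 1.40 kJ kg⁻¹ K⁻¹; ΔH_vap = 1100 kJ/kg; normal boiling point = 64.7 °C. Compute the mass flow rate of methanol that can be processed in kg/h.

Δh = 2.53×(64.7−-1.66) + 1100 + 1.40×(163−64.7) = 1405.5 kJ/kg
Q = 695 kJ/s = 695 kJ/s = 2.502e+06 kJ/h
ṁ = Q/Δh = 2.502e+06 / 1405.5 = 1780.1 kg/h

ṁ = 1780 kg/h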